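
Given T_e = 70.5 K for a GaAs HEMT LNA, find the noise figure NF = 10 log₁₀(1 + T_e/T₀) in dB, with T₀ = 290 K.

0.945 dB

F = 1 + T_e/T₀ = 1 + 70.5/290 = 1.2431
NF = 10 log₁₀(1.2431) = 0.945 dB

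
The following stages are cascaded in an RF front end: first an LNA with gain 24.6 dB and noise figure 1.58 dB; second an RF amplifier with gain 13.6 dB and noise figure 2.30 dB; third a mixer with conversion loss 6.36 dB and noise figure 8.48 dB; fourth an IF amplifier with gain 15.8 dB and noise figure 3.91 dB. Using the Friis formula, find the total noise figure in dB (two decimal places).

Convert to linear (a loss of L dB is a gain of −L dB): F_i = 10^(NF_i/10), G_i = 10^(G_i,dB/10)
  Stage 1: F_1 = 10^(1.58/10) = 1.439, G_1 = 10^(24.6/10) = 288.4
  Stage 2: F_2 = 10^(2.30/10) = 1.698, G_2 = 10^(13.6/10) = 22.91
  Stage 3: F_3 = 10^(8.48/10) = 7.047, G_3 = 10^(−6.36/10) = 0.2312
  Stage 4: F_4 = 10^(3.91/10) = 2.460, G_4 = 10^(15.8/10) = 38.02
Friis cascade:
  F = 1.439 + (1.698 − 1)/288.4 + (7.047 − 1)/6607 + (2.460 − 1)/1528 = 1.443
NF = 10 log₁₀(1.443) = 1.59 dB

1.59 dB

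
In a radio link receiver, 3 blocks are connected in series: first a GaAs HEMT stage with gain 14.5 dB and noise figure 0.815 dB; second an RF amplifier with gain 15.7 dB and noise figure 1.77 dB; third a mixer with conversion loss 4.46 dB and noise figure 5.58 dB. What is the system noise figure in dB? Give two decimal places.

0.89 dB

Convert to linear (a loss of L dB is a gain of −L dB): F_i = 10^(NF_i/10), G_i = 10^(G_i,dB/10)
  Stage 1: F_1 = 10^(0.815/10) = 1.206, G_1 = 10^(14.5/10) = 28.18
  Stage 2: F_2 = 10^(1.77/10) = 1.503, G_2 = 10^(15.7/10) = 37.15
  Stage 3: F_3 = 10^(5.58/10) = 3.614, G_3 = 10^(−4.46/10) = 0.3581
Friis cascade:
  F = 1.206 + (1.503 − 1)/28.18 + (3.614 − 1)/1047 = 1.227
NF = 10 log₁₀(1.227) = 0.89 dB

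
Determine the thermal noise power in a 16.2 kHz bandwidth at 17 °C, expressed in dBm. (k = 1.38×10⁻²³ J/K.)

−131.9 dBm

T = 17 °C + 273.15 = 290.15 K
P_n = kTB = 1.38×10⁻²³ × 290.15 × 1.62×10⁴ = 6.49×10⁻¹⁷ W
In dBm: 10 log₁₀(6.49×10⁻¹⁷ / 10⁻³) = −131.9 dBm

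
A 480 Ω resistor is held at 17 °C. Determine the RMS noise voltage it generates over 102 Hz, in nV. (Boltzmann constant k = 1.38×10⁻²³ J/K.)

28.0 nV

T = 17 °C + 273.15 = 290.15 K
V_n = √(4kTRB)
4kTRB = 4 × 1.38×10⁻²³ × 290.15 × 4.80×10² × 1.02×10² = 7.84×10⁻¹⁶ V²
V_n = √(7.84×10⁻¹⁶) = 2.80×10⁻⁸ V = 28.0 nV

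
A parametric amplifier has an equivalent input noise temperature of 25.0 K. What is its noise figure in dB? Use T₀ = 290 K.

F = 1 + T_e/T₀ = 1 + 25.0/290 = 1.08621
NF = 10 log₁₀(1.08621) = 0.359 dB

0.359 dB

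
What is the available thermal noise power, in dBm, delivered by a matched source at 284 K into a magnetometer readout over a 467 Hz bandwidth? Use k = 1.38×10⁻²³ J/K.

−147.4 dBm

P_n = kTB = 1.38×10⁻²³ × 284 × 4.67×10² = 1.83×10⁻¹⁸ W
In dBm: 10 log₁₀(1.83×10⁻¹⁸ / 10⁻³) = −147.4 dBm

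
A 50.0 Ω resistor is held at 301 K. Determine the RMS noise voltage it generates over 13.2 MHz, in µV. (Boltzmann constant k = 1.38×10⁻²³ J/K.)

V_n = √(4kTRB)
4kTRB = 4 × 1.38×10⁻²³ × 301 × 5.00×10¹ × 1.32×10⁷ = 1.10×10⁻¹¹ V²
V_n = √(1.10×10⁻¹¹) = 3.31×10⁻⁶ V = 3.31 µV

3.31 µV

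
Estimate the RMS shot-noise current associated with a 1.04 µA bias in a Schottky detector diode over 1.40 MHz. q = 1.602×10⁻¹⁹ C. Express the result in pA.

I_n = √(2qI·B)
2qI·B = 2 × 1.602×10⁻¹⁹ × 1.04×10⁻⁶ × 1.40×10⁶ = 4.67×10⁻¹⁹ A²
I_n = √(4.67×10⁻¹⁹) = 6.83×10⁻¹⁰ A = 683 pA

683 pA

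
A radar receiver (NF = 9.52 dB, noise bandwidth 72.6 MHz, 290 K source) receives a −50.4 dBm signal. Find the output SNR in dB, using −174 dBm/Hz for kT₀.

35.5 dB

Noise floor: N = −174 + 10 log₁₀(B) + NF
10 log₁₀(7.26×10⁷) = 78.61 dB
N = −174 + 78.61 + 9.52 = −85.87 dBm
SNR = P_sig − N = −50.4 − (−85.87) = 35.47 dB → 35.5 dB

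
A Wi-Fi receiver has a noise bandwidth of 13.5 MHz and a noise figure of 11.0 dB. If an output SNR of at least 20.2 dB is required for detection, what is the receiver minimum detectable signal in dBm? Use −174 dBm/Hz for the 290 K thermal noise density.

Sensitivity = −174 + 10 log₁₀(B) + NF + SNR_min
= −174 + 71.3 + 11.0 + 20.2
= −71.5 dBm → −71.5 dBm

−71.5 dBm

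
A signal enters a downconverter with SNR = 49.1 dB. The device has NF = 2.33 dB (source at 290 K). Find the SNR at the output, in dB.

By definition F = SNR_in/SNR_out, so in dB: SNR_out = SNR_in − NF
SNR_out = 49.1 − 2.33 = 46.77 dB

46.77 dB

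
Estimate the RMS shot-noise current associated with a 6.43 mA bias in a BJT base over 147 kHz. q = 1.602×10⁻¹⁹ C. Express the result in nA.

17.4 nA

I_n = √(2qI·B)
2qI·B = 2 × 1.602×10⁻¹⁹ × 6.43×10⁻³ × 1.47×10⁵ = 3.03×10⁻¹⁶ A²
I_n = √(3.03×10⁻¹⁶) = 1.74×10⁻⁸ A = 17.4 nA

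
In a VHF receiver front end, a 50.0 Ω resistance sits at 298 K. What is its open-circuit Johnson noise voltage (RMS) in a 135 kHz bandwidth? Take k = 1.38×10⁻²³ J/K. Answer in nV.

333 nV

V_n = √(4kTRB)
4kTRB = 4 × 1.38×10⁻²³ × 298 × 5.00×10¹ × 1.35×10⁵ = 1.11×10⁻¹³ V²
V_n = √(1.11×10⁻¹³) = 3.33×10⁻⁷ V = 333 nV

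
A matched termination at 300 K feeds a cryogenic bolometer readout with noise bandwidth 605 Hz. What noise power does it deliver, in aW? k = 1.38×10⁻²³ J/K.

2.50 aW

P_n = kTB = 1.38×10⁻²³ × 300 × 6.05×10² = 2.50×10⁻¹⁸ W = 2.50 aW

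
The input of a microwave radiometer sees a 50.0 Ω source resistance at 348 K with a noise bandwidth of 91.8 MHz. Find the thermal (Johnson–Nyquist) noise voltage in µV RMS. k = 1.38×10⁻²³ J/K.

V_n = √(4kTRB)
4kTRB = 4 × 1.38×10⁻²³ × 348 × 5.00×10¹ × 9.18×10⁷ = 8.82×10⁻¹¹ V²
V_n = √(8.82×10⁻¹¹) = 9.39×10⁻⁶ V = 9.39 µV

9.39 µV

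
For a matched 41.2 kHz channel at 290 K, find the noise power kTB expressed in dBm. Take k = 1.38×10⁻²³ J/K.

P_n = kTB = 1.38×10⁻²³ × 290 × 4.12×10⁴ = 1.65×10⁻¹⁶ W
In dBm: 10 log₁₀(1.65×10⁻¹⁶ / 10⁻³) = −127.8 dBm

−127.8 dBm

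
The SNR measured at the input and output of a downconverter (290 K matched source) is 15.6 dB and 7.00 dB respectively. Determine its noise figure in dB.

8.60 dB

NF (dB) = SNR_in(dB) − SNR_out(dB) when the source is at T₀
NF = 15.6 − 7.00 = 8.60 dB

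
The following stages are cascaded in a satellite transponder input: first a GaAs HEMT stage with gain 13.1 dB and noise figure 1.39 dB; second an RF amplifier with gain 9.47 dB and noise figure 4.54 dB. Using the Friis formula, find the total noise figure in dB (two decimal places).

1.67 dB

Convert to linear (a loss of L dB is a gain of −L dB): F_i = 10^(NF_i/10), G_i = 10^(G_i,dB/10)
  Stage 1: F_1 = 10^(1.39/10) = 1.377, G_1 = 10^(13.1/10) = 20.42
  Stage 2: F_2 = 10^(4.54/10) = 2.844, G_2 = 10^(9.47/10) = 8.851
Friis cascade:
  F = 1.377 + (2.844 − 1)/20.42 = 1.468
NF = 10 log₁₀(1.468) = 1.67 dB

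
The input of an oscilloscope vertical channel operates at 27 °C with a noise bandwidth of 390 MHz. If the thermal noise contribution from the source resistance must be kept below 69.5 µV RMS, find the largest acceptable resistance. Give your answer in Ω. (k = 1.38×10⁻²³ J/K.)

T = 27 °C + 273.15 = 300.15 K
Johnson–Nyquist: V_n = √(4kTRB) ⇒ R = V_n² / (4kTB)
4kTB = 4 × 1.38×10⁻²³ × 300.15 × 3.90×10⁸ = 6.46×10⁻¹²
R = (6.95×10⁻⁵)² / 6.46×10⁻¹² = 7.48×10² Ω = 748 Ω

748 Ω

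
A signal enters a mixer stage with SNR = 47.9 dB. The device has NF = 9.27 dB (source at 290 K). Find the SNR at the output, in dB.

By definition F = SNR_in/SNR_out, so in dB: SNR_out = SNR_in − NF
SNR_out = 47.9 − 9.27 = 38.63 dB

38.63 dB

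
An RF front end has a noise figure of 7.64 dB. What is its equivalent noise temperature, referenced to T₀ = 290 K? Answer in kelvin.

1394 K

F = 10^(7.64/10) = 5.80764
T_e = (F − 1)·T₀ = (5.80764 − 1) × 290 = 1394 K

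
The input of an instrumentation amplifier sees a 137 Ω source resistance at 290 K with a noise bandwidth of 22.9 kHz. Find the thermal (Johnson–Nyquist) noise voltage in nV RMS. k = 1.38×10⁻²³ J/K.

V_n = √(4kTRB)
4kTRB = 4 × 1.38×10⁻²³ × 290 × 1.37×10² × 2.29×10⁴ = 5.02×10⁻¹⁴ V²
V_n = √(5.02×10⁻¹⁴) = 2.24×10⁻⁷ V = 224 nV

224 nV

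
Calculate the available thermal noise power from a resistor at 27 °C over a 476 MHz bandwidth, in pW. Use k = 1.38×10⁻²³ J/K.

T = 27 °C + 273.15 = 300.15 K
P_n = kTB = 1.38×10⁻²³ × 300.15 × 4.76×10⁸ = 1.97×10⁻¹² W = 1.97 pW

1.97 pW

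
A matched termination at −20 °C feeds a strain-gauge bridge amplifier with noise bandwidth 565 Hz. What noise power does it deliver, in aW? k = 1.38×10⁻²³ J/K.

T = −20 °C + 273.15 = 253.15 K
P_n = kTB = 1.38×10⁻²³ × 253.15 × 5.65×10² = 1.97×10⁻¹⁸ W = 1.97 aW

1.97 aW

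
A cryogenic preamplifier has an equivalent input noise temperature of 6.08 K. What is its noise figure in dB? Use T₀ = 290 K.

0.090 dB

F = 1 + T_e/T₀ = 1 + 6.08/290 = 1.02097
NF = 10 log₁₀(1.02097) = 0.090 dB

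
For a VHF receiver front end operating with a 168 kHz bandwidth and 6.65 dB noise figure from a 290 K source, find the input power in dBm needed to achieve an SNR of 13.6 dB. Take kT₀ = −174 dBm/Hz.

−101.5 dBm

Sensitivity = −174 + 10 log₁₀(B) + NF + SNR_min
= −174 + 52.25 + 6.65 + 13.6
= −101.50 dBm → −101.5 dBm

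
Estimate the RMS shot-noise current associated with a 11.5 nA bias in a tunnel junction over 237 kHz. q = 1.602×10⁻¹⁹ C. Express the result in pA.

29.6 pA

I_n = √(2qI·B)
2qI·B = 2 × 1.602×10⁻¹⁹ × 1.15×10⁻⁸ × 2.37×10⁵ = 8.73×10⁻²² A²
I_n = √(8.73×10⁻²²) = 2.96×10⁻¹¹ A = 29.6 pA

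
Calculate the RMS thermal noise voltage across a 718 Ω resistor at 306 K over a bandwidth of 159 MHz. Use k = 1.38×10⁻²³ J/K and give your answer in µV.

V_n = √(4kTRB)
4kTRB = 4 × 1.38×10⁻²³ × 306 × 7.18×10² × 1.59×10⁸ = 1.93×10⁻⁹ V²
V_n = √(1.93×10⁻⁹) = 4.39×10⁻⁵ V = 43.9 µV

43.9 µV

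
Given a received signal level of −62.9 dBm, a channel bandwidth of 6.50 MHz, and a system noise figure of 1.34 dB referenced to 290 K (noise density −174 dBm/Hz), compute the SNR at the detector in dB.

Noise floor: N = −174 + 10 log₁₀(B) + NF
10 log₁₀(6.50×10⁶) = 68.13 dB
N = −174 + 68.13 + 1.34 = −104.53 dBm
SNR = P_sig − N = −62.9 − (−104.53) = 41.63 dB → 41.6 dB

41.6 dB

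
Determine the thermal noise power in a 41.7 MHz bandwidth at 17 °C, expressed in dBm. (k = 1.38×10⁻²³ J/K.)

−97.8 dBm

T = 17 °C + 273.15 = 290.15 K
P_n = kTB = 1.38×10⁻²³ × 290.15 × 4.17×10⁷ = 1.67×10⁻¹³ W
In dBm: 10 log₁₀(1.67×10⁻¹³ / 10⁻³) = −97.8 dBm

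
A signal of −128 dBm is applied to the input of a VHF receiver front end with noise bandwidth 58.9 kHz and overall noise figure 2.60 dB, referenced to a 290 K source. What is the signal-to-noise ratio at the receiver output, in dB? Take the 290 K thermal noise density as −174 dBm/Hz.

Noise floor: N = −174 + 10 log₁₀(B) + NF
10 log₁₀(5.89×10⁴) = 47.7 dB
N = −174 + 47.7 + 2.60 = −123.70 dBm
SNR = P_sig − N = −128 − (−123.70) = −4.30 dB → −4.3 dB

−4.3 dB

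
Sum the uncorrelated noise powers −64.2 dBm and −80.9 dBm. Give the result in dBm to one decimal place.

Convert to linear, add, convert back:
P₁ = 3.80×10⁻¹⁰ W, P₂ = 8.13×10⁻¹² W
P_tot = 3.88×10⁻¹⁰ W → 10 log₁₀(P_tot / 10⁻³) = −64.1 dBm

−64.1 dBm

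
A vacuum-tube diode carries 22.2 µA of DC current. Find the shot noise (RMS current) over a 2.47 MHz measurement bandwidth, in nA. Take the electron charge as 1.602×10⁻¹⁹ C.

4.19 nA

I_n = √(2qI·B)
2qI·B = 2 × 1.602×10⁻¹⁹ × 2.22×10⁻⁵ × 2.47×10⁶ = 1.76×10⁻¹⁷ A²
I_n = √(1.76×10⁻¹⁷) = 4.19×10⁻⁹ A = 4.19 nA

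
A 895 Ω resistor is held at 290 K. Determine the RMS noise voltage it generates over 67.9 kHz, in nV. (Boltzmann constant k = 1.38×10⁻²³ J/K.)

986 nV

V_n = √(4kTRB)
4kTRB = 4 × 1.38×10⁻²³ × 290 × 8.95×10² × 6.79×10⁴ = 9.73×10⁻¹³ V²
V_n = √(9.73×10⁻¹³) = 9.86×10⁻⁷ V = 986 nV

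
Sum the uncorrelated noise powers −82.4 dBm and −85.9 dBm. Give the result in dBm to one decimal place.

Convert to linear, add, convert back:
P₁ = 5.75×10⁻¹² W, P₂ = 2.57×10⁻¹² W
P_tot = 8.32×10⁻¹² W → 10 log₁₀(P_tot / 10⁻³) = −80.8 dBm

−80.8 dBm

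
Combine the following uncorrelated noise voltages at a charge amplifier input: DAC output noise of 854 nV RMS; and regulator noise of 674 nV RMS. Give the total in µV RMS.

Uncorrelated sources add in power (mean-square): V_tot = √(ΣV_i²)
V_tot = √[(8.54×10⁻⁷)² + (6.74×10⁻⁷)²] = 1.09×10⁻⁶ V = 1.09 µV

1.09 µV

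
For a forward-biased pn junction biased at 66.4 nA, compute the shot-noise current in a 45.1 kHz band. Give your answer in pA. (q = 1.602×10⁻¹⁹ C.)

31.0 pA

I_n = √(2qI·B)
2qI·B = 2 × 1.602×10⁻¹⁹ × 6.64×10⁻⁸ × 4.51×10⁴ = 9.59×10⁻²² A²
I_n = √(9.59×10⁻²²) = 3.10×10⁻¹¹ A = 31.0 pA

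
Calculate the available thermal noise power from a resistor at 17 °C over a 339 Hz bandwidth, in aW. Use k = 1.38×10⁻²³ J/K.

1.36 aW

T = 17 °C + 273.15 = 290.15 K
P_n = kTB = 1.38×10⁻²³ × 290.15 × 3.39×10² = 1.36×10⁻¹⁸ W = 1.36 aW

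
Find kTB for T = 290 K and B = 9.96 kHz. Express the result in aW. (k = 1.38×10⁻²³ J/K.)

P_n = kTB = 1.38×10⁻²³ × 290 × 9.96×10³ = 3.99×10⁻¹⁷ W = 39.9 aW

39.9 aW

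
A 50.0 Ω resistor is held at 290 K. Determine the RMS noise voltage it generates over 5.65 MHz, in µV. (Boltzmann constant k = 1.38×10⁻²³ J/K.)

V_n = √(4kTRB)
4kTRB = 4 × 1.38×10⁻²³ × 290 × 5.00×10¹ × 5.65×10⁶ = 4.52×10⁻¹² V²
V_n = √(4.52×10⁻¹²) = 2.13×10⁻⁶ V = 2.13 µV

2.13 µV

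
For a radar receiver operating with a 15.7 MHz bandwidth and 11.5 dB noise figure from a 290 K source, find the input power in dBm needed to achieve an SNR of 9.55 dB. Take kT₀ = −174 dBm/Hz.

−81.0 dBm

Sensitivity = −174 + 10 log₁₀(B) + NF + SNR_min
= −174 + 71.96 + 11.5 + 9.55
= −80.99 dBm → −81.0 dBm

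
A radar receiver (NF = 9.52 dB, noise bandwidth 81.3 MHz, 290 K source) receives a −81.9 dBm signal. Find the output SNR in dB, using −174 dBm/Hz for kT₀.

3.5 dB

Noise floor: N = −174 + 10 log₁₀(B) + NF
10 log₁₀(8.13×10⁷) = 79.1 dB
N = −174 + 79.1 + 9.52 = −85.38 dBm
SNR = P_sig − N = −81.9 − (−85.38) = 3.48 dB → 3.5 dB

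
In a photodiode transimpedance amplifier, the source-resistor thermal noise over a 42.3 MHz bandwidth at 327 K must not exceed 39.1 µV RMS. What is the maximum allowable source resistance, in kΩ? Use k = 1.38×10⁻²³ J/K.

Johnson–Nyquist: V_n = √(4kTRB) ⇒ R = V_n² / (4kTB)
4kTB = 4 × 1.38×10⁻²³ × 327 × 4.23×10⁷ = 7.64×10⁻¹³
R = (3.91×10⁻⁵)² / 7.64×10⁻¹³ = 2.00×10³ Ω = 2.00 kΩ

2.00 kΩ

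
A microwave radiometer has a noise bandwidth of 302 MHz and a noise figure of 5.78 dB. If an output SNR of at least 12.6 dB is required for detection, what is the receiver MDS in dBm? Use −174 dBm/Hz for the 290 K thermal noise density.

−70.8 dBm

Sensitivity = −174 + 10 log₁₀(B) + NF + SNR_min
= −174 + 84.8 + 5.78 + 12.6
= −70.82 dBm → −70.8 dBm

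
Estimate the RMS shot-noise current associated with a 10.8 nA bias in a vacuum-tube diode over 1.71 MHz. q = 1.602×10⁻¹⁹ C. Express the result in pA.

I_n = √(2qI·B)
2qI·B = 2 × 1.602×10⁻¹⁹ × 1.08×10⁻⁸ × 1.71×10⁶ = 5.92×10⁻²¹ A²
I_n = √(5.92×10⁻²¹) = 7.69×10⁻¹¹ A = 76.9 pA

76.9 pA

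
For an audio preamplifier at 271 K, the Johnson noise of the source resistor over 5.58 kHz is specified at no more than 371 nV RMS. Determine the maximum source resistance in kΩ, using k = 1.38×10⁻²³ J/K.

Johnson–Nyquist: V_n = √(4kTRB) ⇒ R = V_n² / (4kTB)
4kTB = 4 × 1.38×10⁻²³ × 271 × 5.58×10³ = 8.35×10⁻¹⁷
R = (3.71×10⁻⁷)² / 8.35×10⁻¹⁷ = 1.65×10³ Ω = 1.65 kΩ

1.65 kΩ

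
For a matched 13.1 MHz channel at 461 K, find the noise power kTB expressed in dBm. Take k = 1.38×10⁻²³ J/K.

−100.8 dBm

P_n = kTB = 1.38×10⁻²³ × 461 × 1.31×10⁷ = 8.33×10⁻¹⁴ W
In dBm: 10 log₁₀(8.33×10⁻¹⁴ / 10⁻³) = −100.8 dBm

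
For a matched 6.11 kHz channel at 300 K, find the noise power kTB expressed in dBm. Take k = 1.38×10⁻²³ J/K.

−136.0 dBm

P_n = kTB = 1.38×10⁻²³ × 300 × 6.11×10³ = 2.53×10⁻¹⁷ W
In dBm: 10 log₁₀(2.53×10⁻¹⁷ / 10⁻³) = −136.0 dBm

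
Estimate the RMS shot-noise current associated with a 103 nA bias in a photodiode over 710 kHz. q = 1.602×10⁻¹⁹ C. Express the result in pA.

I_n = √(2qI·B)
2qI·B = 2 × 1.602×10⁻¹⁹ × 1.03×10⁻⁷ × 7.10×10⁵ = 2.34×10⁻²⁰ A²
I_n = √(2.34×10⁻²⁰) = 1.53×10⁻¹⁰ A = 153 pA

153 pA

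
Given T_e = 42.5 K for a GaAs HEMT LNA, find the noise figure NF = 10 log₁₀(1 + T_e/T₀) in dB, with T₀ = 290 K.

F = 1 + T_e/T₀ = 1 + 42.5/290 = 1.14655
NF = 10 log₁₀(1.14655) = 0.594 dB

0.594 dB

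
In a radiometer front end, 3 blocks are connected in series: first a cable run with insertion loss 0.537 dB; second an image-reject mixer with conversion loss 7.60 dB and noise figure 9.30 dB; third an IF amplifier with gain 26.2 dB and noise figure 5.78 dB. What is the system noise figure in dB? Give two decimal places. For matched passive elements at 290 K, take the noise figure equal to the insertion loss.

Convert to linear (a loss of L dB is a gain of −L dB): F_i = 10^(NF_i/10), G_i = 10^(G_i,dB/10)
  Stage 1: F_1 = 10^(0.537/10) = 1.132, G_1 = 10^(−0.537/10) = 0.8837
  Stage 2: F_2 = 10^(9.30/10) = 8.511, G_2 = 10^(−7.60/10) = 0.1738
  Stage 3: F_3 = 10^(5.78/10) = 3.784, G_3 = 10^(26.2/10) = 416.9
Friis cascade:
  F = 1.132 + (8.511 − 1)/0.8837 + (3.784 − 1)/0.1536 = 27.76
NF = 10 log₁₀(27.76) = 14.43 dB

14.43 dB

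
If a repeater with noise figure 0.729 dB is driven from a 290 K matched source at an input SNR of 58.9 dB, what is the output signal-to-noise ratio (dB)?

58.171 dB

By definition F = SNR_in/SNR_out, so in dB: SNR_out = SNR_in − NF
SNR_out = 58.9 − 0.729 = 58.171 dB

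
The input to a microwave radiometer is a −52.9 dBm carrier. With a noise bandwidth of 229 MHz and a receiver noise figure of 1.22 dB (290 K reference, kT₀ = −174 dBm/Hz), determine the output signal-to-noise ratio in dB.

36.3 dB

Noise floor: N = −174 + 10 log₁₀(B) + NF
10 log₁₀(2.29×10⁸) = 83.6 dB
N = −174 + 83.6 + 1.22 = −89.18 dBm
SNR = P_sig − N = −52.9 − (−89.18) = 36.28 dB → 36.3 dB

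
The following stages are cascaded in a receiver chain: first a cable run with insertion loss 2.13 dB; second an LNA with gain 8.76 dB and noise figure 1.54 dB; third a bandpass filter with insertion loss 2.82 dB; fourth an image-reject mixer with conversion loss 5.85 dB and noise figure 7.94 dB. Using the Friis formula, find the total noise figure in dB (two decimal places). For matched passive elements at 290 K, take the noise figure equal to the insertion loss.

6.72 dB

Convert to linear (a loss of L dB is a gain of −L dB): F_i = 10^(NF_i/10), G_i = 10^(G_i,dB/10)
  Stage 1: F_1 = 10^(2.13/10) = 1.633, G_1 = 10^(−2.13/10) = 0.6124
  Stage 2: F_2 = 10^(1.54/10) = 1.426, G_2 = 10^(8.76/10) = 7.516
  Stage 3: F_3 = 10^(2.82/10) = 1.914, G_3 = 10^(−2.82/10) = 0.5224
  Stage 4: F_4 = 10^(7.94/10) = 6.223, G_4 = 10^(−5.85/10) = 0.2600
Friis cascade:
  F = 1.633 + (1.426 − 1)/0.6124 + (1.914 − 1)/4.603 + (6.223 − 1)/2.404 = 4.699
NF = 10 log₁₀(4.699) = 6.72 dB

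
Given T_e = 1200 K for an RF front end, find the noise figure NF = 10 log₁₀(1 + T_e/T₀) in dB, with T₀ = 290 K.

7.11 dB

F = 1 + T_e/T₀ = 1 + 1200/290 = 5.13793
NF = 10 log₁₀(5.13793) = 7.11 dB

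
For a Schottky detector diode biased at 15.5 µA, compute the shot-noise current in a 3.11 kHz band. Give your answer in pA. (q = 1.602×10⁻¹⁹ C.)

I_n = √(2qI·B)
2qI·B = 2 × 1.602×10⁻¹⁹ × 1.55×10⁻⁵ × 3.11×10³ = 1.54×10⁻²⁰ A²
I_n = √(1.54×10⁻²⁰) = 1.24×10⁻¹⁰ A = 124 pA

124 pA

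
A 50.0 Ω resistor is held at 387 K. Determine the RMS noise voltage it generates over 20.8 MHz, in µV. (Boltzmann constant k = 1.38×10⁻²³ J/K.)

4.71 µV

V_n = √(4kTRB)
4kTRB = 4 × 1.38×10⁻²³ × 387 × 5.00×10¹ × 2.08×10⁷ = 2.22×10⁻¹¹ V²
V_n = √(2.22×10⁻¹¹) = 4.71×10⁻⁶ V = 4.71 µV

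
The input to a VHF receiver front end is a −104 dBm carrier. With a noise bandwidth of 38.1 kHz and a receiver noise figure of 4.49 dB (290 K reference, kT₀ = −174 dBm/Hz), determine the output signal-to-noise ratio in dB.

Noise floor: N = −174 + 10 log₁₀(B) + NF
10 log₁₀(3.81×10⁴) = 45.81 dB
N = −174 + 45.81 + 4.49 = −123.70 dBm
SNR = P_sig − N = −104 − (−123.70) = 19.70 dB → 19.7 dB

19.7 dB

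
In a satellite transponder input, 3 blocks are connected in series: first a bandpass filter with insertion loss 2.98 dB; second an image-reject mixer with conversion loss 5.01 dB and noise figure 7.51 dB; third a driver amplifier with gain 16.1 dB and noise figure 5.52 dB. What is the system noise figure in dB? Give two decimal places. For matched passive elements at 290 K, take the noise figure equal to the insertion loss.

14.37 dB

Convert to linear (a loss of L dB is a gain of −L dB): F_i = 10^(NF_i/10), G_i = 10^(G_i,dB/10)
  Stage 1: F_1 = 10^(2.98/10) = 1.986, G_1 = 10^(−2.98/10) = 0.5035
  Stage 2: F_2 = 10^(7.51/10) = 5.636, G_2 = 10^(−5.01/10) = 0.3155
  Stage 3: F_3 = 10^(5.52/10) = 3.565, G_3 = 10^(16.1/10) = 40.74
Friis cascade:
  F = 1.986 + (5.636 − 1)/0.5035 + (3.565 − 1)/0.1589 = 27.34
NF = 10 log₁₀(27.34) = 14.37 dB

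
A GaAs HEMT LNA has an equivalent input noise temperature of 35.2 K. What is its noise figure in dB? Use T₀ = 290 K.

0.498 dB

F = 1 + T_e/T₀ = 1 + 35.2/290 = 1.12138
NF = 10 log₁₀(1.12138) = 0.498 dB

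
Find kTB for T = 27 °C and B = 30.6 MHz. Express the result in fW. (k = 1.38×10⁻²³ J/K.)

T = 27 °C + 273.15 = 300.15 K
P_n = kTB = 1.38×10⁻²³ × 300.15 × 3.06×10⁷ = 1.27×10⁻¹³ W = 127 fW

127 fW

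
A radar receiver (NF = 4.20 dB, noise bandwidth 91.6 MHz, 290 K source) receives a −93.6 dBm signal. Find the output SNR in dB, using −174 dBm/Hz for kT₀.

−3.4 dB

Noise floor: N = −174 + 10 log₁₀(B) + NF
10 log₁₀(9.16×10⁷) = 79.62 dB
N = −174 + 79.62 + 4.20 = −90.18 dBm
SNR = P_sig − N = −93.6 − (−90.18) = −3.42 dB → −3.4 dB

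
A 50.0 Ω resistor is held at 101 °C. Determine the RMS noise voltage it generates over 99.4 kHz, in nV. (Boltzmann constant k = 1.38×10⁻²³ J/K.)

T = 101 °C + 273.15 = 374.15 K
V_n = √(4kTRB)
4kTRB = 4 × 1.38×10⁻²³ × 374.15 × 5.00×10¹ × 9.94×10⁴ = 1.03×10⁻¹³ V²
V_n = √(1.03×10⁻¹³) = 3.20×10⁻⁷ V = 320 nV

320 nV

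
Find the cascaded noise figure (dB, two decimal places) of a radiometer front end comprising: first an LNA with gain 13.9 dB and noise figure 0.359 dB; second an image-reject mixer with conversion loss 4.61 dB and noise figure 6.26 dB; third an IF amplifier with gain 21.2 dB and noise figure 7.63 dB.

Convert to linear (a loss of L dB is a gain of −L dB): F_i = 10^(NF_i/10), G_i = 10^(G_i,dB/10)
  Stage 1: F_1 = 10^(0.359/10) = 1.086, G_1 = 10^(13.9/10) = 24.55
  Stage 2: F_2 = 10^(6.26/10) = 4.227, G_2 = 10^(−4.61/10) = 0.3459
  Stage 3: F_3 = 10^(7.63/10) = 5.794, G_3 = 10^(21.2/10) = 131.8
Friis cascade:
  F = 1.086 + (4.227 − 1)/24.55 + (5.794 − 1)/8.492 = 1.782
NF = 10 log₁₀(1.782) = 2.51 dB

2.51 dB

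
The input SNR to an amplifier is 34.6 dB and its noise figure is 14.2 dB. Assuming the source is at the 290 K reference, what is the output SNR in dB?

By definition F = SNR_in/SNR_out, so in dB: SNR_out = SNR_in − NF
SNR_out = 34.6 − 14.2 = 20.4 dB

20.4 dB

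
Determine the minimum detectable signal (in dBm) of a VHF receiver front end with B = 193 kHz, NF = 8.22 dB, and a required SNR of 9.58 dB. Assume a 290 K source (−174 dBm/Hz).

Sensitivity = −174 + 10 log₁₀(B) + NF + SNR_min
= −174 + 52.86 + 8.22 + 9.58
= −103.34 dBm → −103.3 dBm

−103.3 dBm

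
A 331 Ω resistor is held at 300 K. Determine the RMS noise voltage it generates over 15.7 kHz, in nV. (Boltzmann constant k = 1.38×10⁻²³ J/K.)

293 nV

V_n = √(4kTRB)
4kTRB = 4 × 1.38×10⁻²³ × 300 × 3.31×10² × 1.57×10⁴ = 8.61×10⁻¹⁴ V²
V_n = √(8.61×10⁻¹⁴) = 2.93×10⁻⁷ V = 293 nV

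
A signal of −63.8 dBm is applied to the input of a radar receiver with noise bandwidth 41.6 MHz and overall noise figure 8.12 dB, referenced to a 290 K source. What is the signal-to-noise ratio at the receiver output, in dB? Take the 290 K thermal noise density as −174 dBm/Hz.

25.9 dB

Noise floor: N = −174 + 10 log₁₀(B) + NF
10 log₁₀(4.16×10⁷) = 76.19 dB
N = −174 + 76.19 + 8.12 = −89.69 dBm
SNR = P_sig − N = −63.8 − (−89.69) = 25.89 dB → 25.9 dB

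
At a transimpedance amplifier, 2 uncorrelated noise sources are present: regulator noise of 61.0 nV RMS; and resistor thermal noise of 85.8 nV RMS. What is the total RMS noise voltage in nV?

Uncorrelated sources add in power (mean-square): V_tot = √(ΣV_i²)
V_tot = √[(6.10×10⁻⁸)² + (8.58×10⁻⁸)²] = 1.05×10⁻⁷ V = 105 nV

105 nV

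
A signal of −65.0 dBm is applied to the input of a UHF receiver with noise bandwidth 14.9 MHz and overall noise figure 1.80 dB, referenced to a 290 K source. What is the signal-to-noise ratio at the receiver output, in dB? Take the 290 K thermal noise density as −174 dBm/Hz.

35.5 dB

Noise floor: N = −174 + 10 log₁₀(B) + NF
10 log₁₀(1.49×10⁷) = 71.73 dB
N = −174 + 71.73 + 1.80 = −100.47 dBm
SNR = P_sig − N = −65.0 − (−100.47) = 35.47 dB → 35.5 dB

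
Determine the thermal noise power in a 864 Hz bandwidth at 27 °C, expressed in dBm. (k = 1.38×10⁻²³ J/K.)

T = 27 °C + 273.15 = 300.15 K
P_n = kTB = 1.38×10⁻²³ × 300.15 × 8.64×10² = 3.58×10⁻¹⁸ W
In dBm: 10 log₁₀(3.58×10⁻¹⁸ / 10⁻³) = −144.5 dBm

−144.5 dBm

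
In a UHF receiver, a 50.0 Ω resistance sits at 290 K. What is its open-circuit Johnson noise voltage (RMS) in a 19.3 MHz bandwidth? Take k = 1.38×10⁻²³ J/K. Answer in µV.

3.93 µV

V_n = √(4kTRB)
4kTRB = 4 × 1.38×10⁻²³ × 290 × 5.00×10¹ × 1.93×10⁷ = 1.54×10⁻¹¹ V²
V_n = √(1.54×10⁻¹¹) = 3.93×10⁻⁶ V = 3.93 µV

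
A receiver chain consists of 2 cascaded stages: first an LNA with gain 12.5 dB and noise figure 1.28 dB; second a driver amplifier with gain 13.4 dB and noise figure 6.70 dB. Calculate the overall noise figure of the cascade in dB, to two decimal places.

Convert to linear (a loss of L dB is a gain of −L dB): F_i = 10^(NF_i/10), G_i = 10^(G_i,dB/10)
  Stage 1: F_1 = 10^(1.28/10) = 1.343, G_1 = 10^(12.5/10) = 17.78
  Stage 2: F_2 = 10^(6.70/10) = 4.677, G_2 = 10^(13.4/10) = 21.88
Friis cascade:
  F = 1.343 + (4.677 − 1)/17.78 = 1.550
NF = 10 log₁₀(1.550) = 1.90 dB

1.90 dB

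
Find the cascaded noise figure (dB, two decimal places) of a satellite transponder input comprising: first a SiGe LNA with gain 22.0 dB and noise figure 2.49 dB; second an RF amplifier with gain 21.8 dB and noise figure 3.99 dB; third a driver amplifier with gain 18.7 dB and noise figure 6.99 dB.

2.51 dB

Convert to linear (a loss of L dB is a gain of −L dB): F_i = 10^(NF_i/10), G_i = 10^(G_i,dB/10)
  Stage 1: F_1 = 10^(2.49/10) = 1.774, G_1 = 10^(22.0/10) = 158.5
  Stage 2: F_2 = 10^(3.99/10) = 2.506, G_2 = 10^(21.8/10) = 151.4
  Stage 3: F_3 = 10^(6.99/10) = 5.000, G_3 = 10^(18.7/10) = 74.13
Friis cascade:
  F = 1.774 + (2.506 − 1)/158.5 + (5.000 − 1)/2.399×10⁴ = 1.784
NF = 10 log₁₀(1.784) = 2.51 dB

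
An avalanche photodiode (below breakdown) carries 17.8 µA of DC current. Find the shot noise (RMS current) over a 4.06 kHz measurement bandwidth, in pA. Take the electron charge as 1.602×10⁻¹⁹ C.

152 pA

I_n = √(2qI·B)
2qI·B = 2 × 1.602×10⁻¹⁹ × 1.78×10⁻⁵ × 4.06×10³ = 2.32×10⁻²⁰ A²
I_n = √(2.32×10⁻²⁰) = 1.52×10⁻¹⁰ A = 152 pA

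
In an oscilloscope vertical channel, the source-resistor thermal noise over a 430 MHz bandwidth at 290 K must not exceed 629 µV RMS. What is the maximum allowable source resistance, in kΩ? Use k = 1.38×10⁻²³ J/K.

Johnson–Nyquist: V_n = √(4kTRB) ⇒ R = V_n² / (4kTB)
4kTB = 4 × 1.38×10⁻²³ × 290 × 4.30×10⁸ = 6.88×10⁻¹²
R = (6.29×10⁻⁴)² / 6.88×10⁻¹² = 5.75×10⁴ Ω = 57.5 kΩ

57.5 kΩ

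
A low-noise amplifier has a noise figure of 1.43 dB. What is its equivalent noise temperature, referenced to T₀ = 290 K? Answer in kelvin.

113 K

F = 10^(1.43/10) = 1.38995
T_e = (F − 1)·T₀ = (1.38995 − 1) × 290 = 113 K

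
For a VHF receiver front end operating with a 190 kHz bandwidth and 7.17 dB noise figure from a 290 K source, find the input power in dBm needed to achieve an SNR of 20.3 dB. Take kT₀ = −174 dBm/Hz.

Sensitivity = −174 + 10 log₁₀(B) + NF + SNR_min
= −174 + 52.79 + 7.17 + 20.3
= −93.74 dBm → −93.7 dBm

−93.7 dBm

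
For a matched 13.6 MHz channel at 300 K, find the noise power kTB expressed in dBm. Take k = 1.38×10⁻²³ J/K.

P_n = kTB = 1.38×10⁻²³ × 300 × 1.36×10⁷ = 5.63×10⁻¹⁴ W
In dBm: 10 log₁₀(5.63×10⁻¹⁴ / 10⁻³) = −102.5 dBm

−102.5 dBm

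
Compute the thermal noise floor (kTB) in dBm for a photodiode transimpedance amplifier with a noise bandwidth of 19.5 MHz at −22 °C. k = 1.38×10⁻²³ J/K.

T = −22 °C + 273.15 = 251.15 K
P_n = kTB = 1.38×10⁻²³ × 251.15 × 1.95×10⁷ = 6.76×10⁻¹⁴ W
In dBm: 10 log₁₀(6.76×10⁻¹⁴ / 10⁻³) = −101.7 dBm

−101.7 dBm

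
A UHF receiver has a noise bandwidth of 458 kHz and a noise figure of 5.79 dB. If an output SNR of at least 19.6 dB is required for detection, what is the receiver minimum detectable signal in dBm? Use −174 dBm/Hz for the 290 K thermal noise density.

−92.0 dBm

Sensitivity = −174 + 10 log₁₀(B) + NF + SNR_min
= −174 + 56.61 + 5.79 + 19.6
= −92.00 dBm → −92.0 dBm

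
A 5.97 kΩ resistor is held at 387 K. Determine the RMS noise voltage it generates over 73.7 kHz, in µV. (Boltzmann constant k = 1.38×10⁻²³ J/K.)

V_n = √(4kTRB)
4kTRB = 4 × 1.38×10⁻²³ × 387 × 5.97×10³ × 7.37×10⁴ = 9.40×10⁻¹² V²
V_n = √(9.40×10⁻¹²) = 3.07×10⁻⁶ V = 3.07 µV

3.07 µV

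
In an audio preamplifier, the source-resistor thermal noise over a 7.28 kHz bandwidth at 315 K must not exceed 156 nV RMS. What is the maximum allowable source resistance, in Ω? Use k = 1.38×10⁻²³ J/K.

Johnson–Nyquist: V_n = √(4kTRB) ⇒ R = V_n² / (4kTB)
4kTB = 4 × 1.38×10⁻²³ × 315 × 7.28×10³ = 1.27×10⁻¹⁶
R = (1.56×10⁻⁷)² / 1.27×10⁻¹⁶ = 1.92×10² Ω = 192 Ω

192 Ω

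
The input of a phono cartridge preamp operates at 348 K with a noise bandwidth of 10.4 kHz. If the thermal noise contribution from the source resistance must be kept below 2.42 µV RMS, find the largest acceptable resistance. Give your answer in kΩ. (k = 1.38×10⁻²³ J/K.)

Johnson–Nyquist: V_n = √(4kTRB) ⇒ R = V_n² / (4kTB)
4kTB = 4 × 1.38×10⁻²³ × 348 × 1.04×10⁴ = 2.00×10⁻¹⁶
R = (2.42×10⁻⁶)² / 2.00×10⁻¹⁶ = 2.93×10⁴ Ω = 29.3 kΩ

29.3 kΩ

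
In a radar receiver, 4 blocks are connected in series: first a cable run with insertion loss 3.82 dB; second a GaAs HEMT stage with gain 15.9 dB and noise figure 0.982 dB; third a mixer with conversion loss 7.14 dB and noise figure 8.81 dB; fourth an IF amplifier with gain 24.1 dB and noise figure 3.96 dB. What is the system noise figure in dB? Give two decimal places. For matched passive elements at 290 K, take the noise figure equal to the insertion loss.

Convert to linear (a loss of L dB is a gain of −L dB): F_i = 10^(NF_i/10), G_i = 10^(G_i,dB/10)
  Stage 1: F_1 = 10^(3.82/10) = 2.410, G_1 = 10^(−3.82/10) = 0.4150
  Stage 2: F_2 = 10^(0.982/10) = 1.254, G_2 = 10^(15.9/10) = 38.90
  Stage 3: F_3 = 10^(8.81/10) = 7.603, G_3 = 10^(−7.14/10) = 0.1932
  Stage 4: F_4 = 10^(3.96/10) = 2.489, G_4 = 10^(24.1/10) = 257.0
Friis cascade:
  F = 2.410 + (1.254 − 1)/0.4150 + (7.603 − 1)/16.14 + (2.489 − 1)/3.119 = 3.908
NF = 10 log₁₀(3.908) = 5.92 dB

5.92 dB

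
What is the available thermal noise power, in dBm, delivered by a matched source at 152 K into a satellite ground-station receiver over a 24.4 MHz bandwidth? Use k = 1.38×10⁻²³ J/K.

−102.9 dBm

P_n = kTB = 1.38×10⁻²³ × 152 × 2.44×10⁷ = 5.12×10⁻¹⁴ W
In dBm: 10 log₁₀(5.12×10⁻¹⁴ / 10⁻³) = −102.9 dBm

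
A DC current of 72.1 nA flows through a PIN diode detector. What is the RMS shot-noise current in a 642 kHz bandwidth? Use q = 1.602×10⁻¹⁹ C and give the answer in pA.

122 pA

I_n = √(2qI·B)
2qI·B = 2 × 1.602×10⁻¹⁹ × 7.21×10⁻⁸ × 6.42×10⁵ = 1.48×10⁻²⁰ A²
I_n = √(1.48×10⁻²⁰) = 1.22×10⁻¹⁰ A = 122 pA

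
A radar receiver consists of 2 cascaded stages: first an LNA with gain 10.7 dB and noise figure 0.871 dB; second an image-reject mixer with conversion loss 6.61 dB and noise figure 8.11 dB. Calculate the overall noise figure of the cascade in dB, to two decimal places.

Convert to linear (a loss of L dB is a gain of −L dB): F_i = 10^(NF_i/10), G_i = 10^(G_i,dB/10)
  Stage 1: F_1 = 10^(0.871/10) = 1.222, G_1 = 10^(10.7/10) = 11.75
  Stage 2: F_2 = 10^(8.11/10) = 6.471, G_2 = 10^(−6.61/10) = 0.2183
Friis cascade:
  F = 1.222 + (6.471 − 1)/11.75 = 1.688
NF = 10 log₁₀(1.688) = 2.27 dB

2.27 dB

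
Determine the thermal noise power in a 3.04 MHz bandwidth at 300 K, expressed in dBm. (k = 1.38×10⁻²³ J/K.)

−109.0 dBm

P_n = kTB = 1.38×10⁻²³ × 300 × 3.04×10⁶ = 1.26×10⁻¹⁴ W
In dBm: 10 log₁₀(1.26×10⁻¹⁴ / 10⁻³) = −109.0 dBm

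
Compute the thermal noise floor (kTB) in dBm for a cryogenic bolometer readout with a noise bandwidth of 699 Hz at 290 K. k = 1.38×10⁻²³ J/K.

−145.5 dBm

P_n = kTB = 1.38×10⁻²³ × 290 × 6.99×10² = 2.80×10⁻¹⁸ W
In dBm: 10 log₁₀(2.80×10⁻¹⁸ / 10⁻³) = −145.5 dBm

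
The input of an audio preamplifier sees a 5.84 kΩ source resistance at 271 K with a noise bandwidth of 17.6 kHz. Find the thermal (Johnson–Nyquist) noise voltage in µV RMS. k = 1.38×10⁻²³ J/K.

V_n = √(4kTRB)
4kTRB = 4 × 1.38×10⁻²³ × 271 × 5.84×10³ × 1.76×10⁴ = 1.54×10⁻¹² V²
V_n = √(1.54×10⁻¹²) = 1.24×10⁻⁶ V = 1.24 µV

1.24 µV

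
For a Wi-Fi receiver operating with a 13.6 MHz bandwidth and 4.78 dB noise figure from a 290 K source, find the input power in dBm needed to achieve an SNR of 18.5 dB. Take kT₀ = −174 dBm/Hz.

−79.4 dBm

Sensitivity = −174 + 10 log₁₀(B) + NF + SNR_min
= −174 + 71.34 + 4.78 + 18.5
= −79.38 dBm → −79.4 dBm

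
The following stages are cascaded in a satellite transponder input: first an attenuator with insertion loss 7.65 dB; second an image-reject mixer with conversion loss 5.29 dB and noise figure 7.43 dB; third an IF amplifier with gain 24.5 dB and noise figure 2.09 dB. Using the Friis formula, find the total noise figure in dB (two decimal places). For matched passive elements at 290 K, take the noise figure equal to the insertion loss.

16.47 dB

Convert to linear (a loss of L dB is a gain of −L dB): F_i = 10^(NF_i/10), G_i = 10^(G_i,dB/10)
  Stage 1: F_1 = 10^(7.65/10) = 5.821, G_1 = 10^(−7.65/10) = 0.1718
  Stage 2: F_2 = 10^(7.43/10) = 5.534, G_2 = 10^(−5.29/10) = 0.2958
  Stage 3: F_3 = 10^(2.09/10) = 1.618, G_3 = 10^(24.5/10) = 281.8
Friis cascade:
  F = 5.821 + (5.534 − 1)/0.1718 + (1.618 − 1)/0.05082 = 44.37
NF = 10 log₁₀(44.37) = 16.47 dB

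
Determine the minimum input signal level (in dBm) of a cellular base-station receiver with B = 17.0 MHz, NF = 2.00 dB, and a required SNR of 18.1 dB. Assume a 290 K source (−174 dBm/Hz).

−81.6 dBm

Sensitivity = −174 + 10 log₁₀(B) + NF + SNR_min
= −174 + 72.3 + 2.00 + 18.1
= −81.60 dBm → −81.6 dBm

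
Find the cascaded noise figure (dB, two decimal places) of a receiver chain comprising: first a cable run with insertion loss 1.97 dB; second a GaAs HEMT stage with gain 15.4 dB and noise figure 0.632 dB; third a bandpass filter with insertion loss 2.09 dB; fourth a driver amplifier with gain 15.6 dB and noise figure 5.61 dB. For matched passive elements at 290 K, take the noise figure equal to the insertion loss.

3.10 dB

Convert to linear (a loss of L dB is a gain of −L dB): F_i = 10^(NF_i/10), G_i = 10^(G_i,dB/10)
  Stage 1: F_1 = 10^(1.97/10) = 1.574, G_1 = 10^(−1.97/10) = 0.6353
  Stage 2: F_2 = 10^(0.632/10) = 1.157, G_2 = 10^(15.4/10) = 34.67
  Stage 3: F_3 = 10^(2.09/10) = 1.618, G_3 = 10^(−2.09/10) = 0.6180
  Stage 4: F_4 = 10^(5.61/10) = 3.639, G_4 = 10^(15.6/10) = 36.31
Friis cascade:
  F = 1.574 + (1.157 − 1)/0.6353 + (1.618 − 1)/22.03 + (3.639 − 1)/13.61 = 2.042
NF = 10 log₁₀(2.042) = 3.10 dB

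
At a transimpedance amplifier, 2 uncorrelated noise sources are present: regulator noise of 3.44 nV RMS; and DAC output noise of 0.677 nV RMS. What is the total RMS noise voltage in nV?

3.51 nV

Uncorrelated sources add in power (mean-square): V_tot = √(ΣV_i²)
V_tot = √[(3.44×10⁻⁹)² + (6.77×10⁻¹⁰)²] = 3.51×10⁻⁹ V = 3.51 nV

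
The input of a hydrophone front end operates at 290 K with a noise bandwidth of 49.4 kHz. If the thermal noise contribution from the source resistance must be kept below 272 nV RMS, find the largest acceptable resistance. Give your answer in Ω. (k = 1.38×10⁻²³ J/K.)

93.6 Ω

Johnson–Nyquist: V_n = √(4kTRB) ⇒ R = V_n² / (4kTB)
4kTB = 4 × 1.38×10⁻²³ × 290 × 4.94×10⁴ = 7.91×10⁻¹⁶
R = (2.72×10⁻⁷)² / 7.91×10⁻¹⁶ = 9.36×10¹ Ω = 93.6 Ω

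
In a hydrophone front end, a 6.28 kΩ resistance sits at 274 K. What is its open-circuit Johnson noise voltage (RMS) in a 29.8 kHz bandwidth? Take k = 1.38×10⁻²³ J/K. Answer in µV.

1.68 µV

V_n = √(4kTRB)
4kTRB = 4 × 1.38×10⁻²³ × 274 × 6.28×10³ × 2.98×10⁴ = 2.83×10⁻¹² V²
V_n = √(2.83×10⁻¹²) = 1.68×10⁻⁶ V = 1.68 µV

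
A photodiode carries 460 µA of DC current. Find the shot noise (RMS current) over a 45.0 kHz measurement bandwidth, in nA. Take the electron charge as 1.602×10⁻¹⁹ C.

I_n = √(2qI·B)
2qI·B = 2 × 1.602×10⁻¹⁹ × 4.60×10⁻⁴ × 4.50×10⁴ = 6.63×10⁻¹⁸ A²
I_n = √(6.63×10⁻¹⁸) = 2.58×10⁻⁹ A = 2.58 nA

2.58 nA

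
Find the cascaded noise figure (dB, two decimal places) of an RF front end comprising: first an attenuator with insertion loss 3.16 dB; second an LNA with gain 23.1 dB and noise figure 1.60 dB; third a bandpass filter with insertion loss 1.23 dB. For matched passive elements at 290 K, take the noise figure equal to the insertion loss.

Convert to linear (a loss of L dB is a gain of −L dB): F_i = 10^(NF_i/10), G_i = 10^(G_i,dB/10)
  Stage 1: F_1 = 10^(3.16/10) = 2.070, G_1 = 10^(−3.16/10) = 0.4831
  Stage 2: F_2 = 10^(1.60/10) = 1.445, G_2 = 10^(23.1/10) = 204.2
  Stage 3: F_3 = 10^(1.23/10) = 1.327, G_3 = 10^(−1.23/10) = 0.7534
Friis cascade:
  F = 2.070 + (1.445 − 1)/0.4831 + (1.327 − 1)/98.63 = 2.996
NF = 10 log₁₀(2.996) = 4.76 dB

4.76 dB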